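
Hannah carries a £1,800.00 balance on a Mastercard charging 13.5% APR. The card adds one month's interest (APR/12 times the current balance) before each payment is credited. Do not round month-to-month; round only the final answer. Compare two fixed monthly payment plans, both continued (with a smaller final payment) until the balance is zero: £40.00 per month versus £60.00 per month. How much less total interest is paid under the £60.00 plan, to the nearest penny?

£315.05

Monthly rate r = 13.5%/12 = 1.125% = 0.01125.
At £40.00/mo: n = ⌈−ln(1 − rB₀/P)/ln(1+r)⌉ = 64 payments (last £3.35); total interest = total paid − £1,800.00 = £723.35.
At £60.00/mo: 37 payments (last £48.30); total interest £408.30.
Interest saved = £723.35 − £408.30 = £315.05.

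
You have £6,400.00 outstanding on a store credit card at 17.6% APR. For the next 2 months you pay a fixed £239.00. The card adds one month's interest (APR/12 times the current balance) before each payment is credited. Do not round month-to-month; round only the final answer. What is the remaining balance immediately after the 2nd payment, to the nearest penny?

£6,107.60

Monthly rate r = 17.6%/12 = 1.46667% = 0.0146667.
Each month: B ← B·(1+r) − £239.00.
Month 1: interest £93.87; balance after payment £6,254.87.
Month 2: interest £91.74; balance after payment £6,107.60.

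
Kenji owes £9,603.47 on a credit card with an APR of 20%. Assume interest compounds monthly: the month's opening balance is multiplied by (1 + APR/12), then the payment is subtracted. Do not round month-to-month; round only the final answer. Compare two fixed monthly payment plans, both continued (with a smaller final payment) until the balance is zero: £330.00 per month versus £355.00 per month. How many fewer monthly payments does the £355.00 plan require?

4 fewer payments

Monthly rate r = 20%/12 = 1.66667% = 0.0166667.
At £330.00/mo: n = ⌈−ln(1 − rB₀/P)/ln(1+r)⌉ = 41 payments (last £49.51); total interest = total paid − £9,603.47 = £3,646.04.
At £355.00/mo: 37 payments (last £94.21); total interest £3,270.74.
Payments saved = 41 − 37 = 4.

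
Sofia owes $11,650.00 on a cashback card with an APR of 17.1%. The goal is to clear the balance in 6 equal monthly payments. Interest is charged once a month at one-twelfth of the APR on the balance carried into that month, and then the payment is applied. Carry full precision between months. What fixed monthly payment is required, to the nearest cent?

$2,039.65

Monthly rate r = 17.1%/12 = 1.425% = 0.01425.
Level-payment amortization: P = B₀·r / (1 − (1+r)^(−n)) = 11650.00·0.01425 / (1 − 1.01425^(−6)).
Denominator 1 − (1+r)^(−6) = 0.0813926801.
P = 166.013 / 0.0813926801 ≈ 2039.65.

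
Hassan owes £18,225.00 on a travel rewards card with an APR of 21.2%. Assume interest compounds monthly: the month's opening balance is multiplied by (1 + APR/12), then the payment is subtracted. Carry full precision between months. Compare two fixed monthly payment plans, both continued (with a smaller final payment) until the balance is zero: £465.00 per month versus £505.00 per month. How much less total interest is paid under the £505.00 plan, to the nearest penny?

£2,039.31

Monthly rate r = 21.2%/12 = 1.76667% = 0.0176667.
At £465.00/mo: n = ⌈−ln(1 − rB₀/P)/ln(1+r)⌉ = 68 payments (last £151.86); total interest = total paid − £18,225.00 = £13,081.86.
At £505.00/mo: 58 payments (last £482.55); total interest £11,042.55.
Interest saved = £13,081.86 − £11,042.55 = £2,039.31.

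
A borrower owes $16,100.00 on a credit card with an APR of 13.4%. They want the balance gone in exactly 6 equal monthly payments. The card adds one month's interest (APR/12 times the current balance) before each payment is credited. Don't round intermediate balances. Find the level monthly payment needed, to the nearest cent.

$2,789.18

Monthly rate r = 13.4%/12 = 1.11667% = 0.0111667.
Level-payment amortization: P = B₀·r / (1 − (1+r)^(−n)) = 16100.00·0.0111667 / (1 − 1.01117^(−6)).
Denominator 1 − (1+r)^(−6) = 0.064457476.
P = 179.783 / 0.064457476 ≈ 2789.18.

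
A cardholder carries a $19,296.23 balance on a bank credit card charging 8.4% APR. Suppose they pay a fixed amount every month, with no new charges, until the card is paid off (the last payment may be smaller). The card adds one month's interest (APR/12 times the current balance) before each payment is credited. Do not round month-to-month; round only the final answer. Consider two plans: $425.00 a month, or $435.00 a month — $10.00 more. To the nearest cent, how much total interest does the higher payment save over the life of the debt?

Monthly rate r = 8.4%/12 = 0.7% = 0.007.
At $425.00/mo: n = ⌈−ln(1 − rB₀/P)/ln(1+r)⌉ = 55 payments (last $352.30); total interest = total paid − $19,296.23 = $4,006.07.
At $435.00/mo: 54 payments (last $131.36); total interest $3,890.13.
Interest saved = $4,006.07 − $3,890.13 = $115.94.

$115.94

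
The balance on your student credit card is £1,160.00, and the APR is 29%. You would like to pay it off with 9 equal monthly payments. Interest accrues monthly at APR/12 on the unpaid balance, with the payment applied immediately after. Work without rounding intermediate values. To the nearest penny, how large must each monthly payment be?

Monthly rate r = 29%/12 = 2.41667% = 0.0241667.
Level-payment amortization: P = B₀·r / (1 − (1+r)^(−n)) = 1160.00·0.0241667 / (1 − 1.02417^(−9)).
Denominator 1 − (1+r)^(−9) = 0.193388762.
P = 28.0333 / 0.193388762 ≈ 144.96.

£144.96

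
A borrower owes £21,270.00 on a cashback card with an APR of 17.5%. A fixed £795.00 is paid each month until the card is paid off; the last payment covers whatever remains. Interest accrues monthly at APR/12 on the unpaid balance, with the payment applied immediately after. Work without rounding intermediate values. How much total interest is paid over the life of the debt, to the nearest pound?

£5,889

Monthly rate r = 17.5%/12 = 1.45833% = 0.0145833.
Payoff takes n = ⌈−ln(1 − rB₀/P)/ln(1+r)⌉ = ⌈34.161⌉ = 35 payments; the last is £128.57.
Total paid = 34·£795.00 + £128.57 = £27,158.57.
Total interest = total paid − principal = £27,158.57 − £21,270.00 = £5,888.57.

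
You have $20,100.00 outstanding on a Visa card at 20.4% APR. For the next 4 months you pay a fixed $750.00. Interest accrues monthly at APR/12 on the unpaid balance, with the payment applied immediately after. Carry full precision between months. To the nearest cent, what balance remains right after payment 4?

Monthly rate r = 20.4%/12 = 1.7% = 0.017.
Each month: B ← B·(1+r) − $750.00.
Month 1: interest $341.70; balance after payment $19,691.70.
Month 2: interest $334.76; balance after payment $19,276.46.
Month 3: interest $327.70; balance after payment $18,854.16.
Month 4: interest $320.52; balance after payment $18,424.68.

$18,424.68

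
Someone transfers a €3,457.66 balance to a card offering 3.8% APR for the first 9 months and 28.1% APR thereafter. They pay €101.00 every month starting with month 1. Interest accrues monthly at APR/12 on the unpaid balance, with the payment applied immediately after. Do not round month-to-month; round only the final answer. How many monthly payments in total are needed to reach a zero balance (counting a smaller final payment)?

50 months

Promo months 1–9 at r₀ = 3.8%/12 = 0.00316667; months 10+ at r₁ = 28.1%/12 = 0.0234167.
After month 9: iterate B ← B·(1+r₀) − €101.00 for 9 months → €2,636.86.
Then at r₁ with €101.00/mo: n₂ = −ln(1 − r₁·B/P)/ln(1+r₁) ≈ 40.83 → 41 more payments.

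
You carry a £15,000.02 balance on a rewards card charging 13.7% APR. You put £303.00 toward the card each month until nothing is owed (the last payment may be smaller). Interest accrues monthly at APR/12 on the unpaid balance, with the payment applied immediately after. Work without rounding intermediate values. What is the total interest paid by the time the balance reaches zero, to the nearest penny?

£7,229.70

Monthly rate r = 13.7%/12 = 1.14167% = 0.0114167.
Payoff takes n = ⌈−ln(1 − rB₀/P)/ln(1+r)⌉ = ⌈73.364⌉ = 74 payments; the last is £110.72.
Total paid = 73·£303.00 + £110.72 = £22,229.72.
Total interest = total paid − principal = £22,229.72 − £15,000.02 = £7,229.70.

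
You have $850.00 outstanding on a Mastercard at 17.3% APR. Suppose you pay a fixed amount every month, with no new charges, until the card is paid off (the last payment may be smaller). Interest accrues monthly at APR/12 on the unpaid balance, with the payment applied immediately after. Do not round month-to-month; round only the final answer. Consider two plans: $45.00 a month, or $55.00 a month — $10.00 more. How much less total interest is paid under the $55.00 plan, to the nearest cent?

Monthly rate r = 17.3%/12 = 1.44167% = 0.0144167.
At $45.00/mo: n = ⌈−ln(1 − rB₀/P)/ln(1+r)⌉ = 23 payments (last $9.44); total interest = total paid − $850.00 = $149.44.
At $55.00/mo: 18 payments (last $33.63); total interest $118.63.
Interest saved = $149.44 − $118.63 = $30.81.

$30.81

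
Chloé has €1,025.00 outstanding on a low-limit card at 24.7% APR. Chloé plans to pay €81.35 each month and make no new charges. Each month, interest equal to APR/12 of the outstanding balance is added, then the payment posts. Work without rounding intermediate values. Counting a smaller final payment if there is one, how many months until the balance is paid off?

Monthly rate r = 24.7%/12 = 2.05833% = 0.0205833.
Recurrence: B ← B·(1+r) − €81.35.
Month 1: interest €21.10; balance after payment €964.75.
Month 2: interest €19.86; balance after payment €903.26.
Closed form: n = −ln(1 − rB₀/P)/ln(1+r) = −ln(0.74065)/ln(1.02058) ≈ 14.735, so the balance reaches zero during payment 15.

15 months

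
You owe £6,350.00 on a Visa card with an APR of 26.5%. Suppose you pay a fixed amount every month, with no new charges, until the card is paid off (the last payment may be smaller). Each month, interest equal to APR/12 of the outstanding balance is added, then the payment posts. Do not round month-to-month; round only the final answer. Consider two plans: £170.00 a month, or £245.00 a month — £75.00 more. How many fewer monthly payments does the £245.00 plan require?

41 fewer payments

Monthly rate r = 26.5%/12 = 2.20833% = 0.0220833.
At £170.00/mo: n = ⌈−ln(1 − rB₀/P)/ln(1+r)⌉ = 80 payments (last £130.07); total interest = total paid − £6,350.00 = £7,210.07.
At £245.00/mo: 39 payments (last £218.39); total interest £3,178.39.
Payments saved = 80 − 39 = 41.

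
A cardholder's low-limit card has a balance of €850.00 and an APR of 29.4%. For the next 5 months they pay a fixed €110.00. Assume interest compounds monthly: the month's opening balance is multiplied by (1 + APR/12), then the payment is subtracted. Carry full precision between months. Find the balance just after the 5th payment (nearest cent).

Monthly rate r = 29.4%/12 = 2.45% = 0.0245.
Each month: B ← B·(1+r) − €110.00.
Month 1: interest €20.82; balance after payment €760.83.
Month 2: interest €18.64; balance after payment €669.47.
Month 3: interest €16.40; balance after payment €575.87.
Month 4: interest €14.11; balance after payment €479.98.
Month 5: interest €11.76; balance after payment €381.74.

€381.74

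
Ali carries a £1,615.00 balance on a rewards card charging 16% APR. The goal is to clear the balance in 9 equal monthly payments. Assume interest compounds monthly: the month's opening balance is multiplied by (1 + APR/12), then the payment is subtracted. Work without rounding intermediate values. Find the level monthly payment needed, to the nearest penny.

Monthly rate r = 16%/12 = 1.33333% = 0.0133333.
Level-payment amortization: P = B₀·r / (1 − (1+r)^(−n)) = 1615.00·0.0133333 / (1 − 1.01333^(−9)).
Denominator 1 − (1+r)^(−9) = 0.112375993.
P = 21.5333 / 0.112375993 ≈ 191.62.

£191.62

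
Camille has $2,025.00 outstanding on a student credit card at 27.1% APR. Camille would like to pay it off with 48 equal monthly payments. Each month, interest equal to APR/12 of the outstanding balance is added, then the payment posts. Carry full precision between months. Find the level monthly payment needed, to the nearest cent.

$69.54

Monthly rate r = 27.1%/12 = 2.25833% = 0.0225833.
Level-payment amortization: P = B₀·r / (1 − (1+r)^(−n)) = 2025.00·0.0225833 / (1 − 1.02258^(−48)).
Denominator 1 − (1+r)^(−48) = 0.657656633.
P = 45.7313 / 0.657656633 ≈ 69.54.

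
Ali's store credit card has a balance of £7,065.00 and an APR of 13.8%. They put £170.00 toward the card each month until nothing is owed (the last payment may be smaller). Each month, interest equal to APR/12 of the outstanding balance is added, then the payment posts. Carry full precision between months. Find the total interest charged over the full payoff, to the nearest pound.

£2,598

Monthly rate r = 13.8%/12 = 1.15% = 0.0115.
Payoff takes n = ⌈−ln(1 − rB₀/P)/ln(1+r)⌉ = ⌈56.841⌉ = 57 payments; the last is £143.18.
Total paid = 56·£170.00 + £143.18 = £9,663.18.
Total interest = total paid − principal = £9,663.18 − £7,065.00 = £2,598.18.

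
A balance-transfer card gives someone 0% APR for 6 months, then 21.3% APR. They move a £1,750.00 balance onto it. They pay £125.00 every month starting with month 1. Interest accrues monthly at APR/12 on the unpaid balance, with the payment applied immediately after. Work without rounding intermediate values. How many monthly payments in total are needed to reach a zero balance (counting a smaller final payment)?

15 months

Promo months 1–6 at r₀ = 0%/12 = 0; months 7+ at r₁ = 21.3%/12 = 0.01775.
After month 6 (no interest yet): B = £1,750.00 − 6·£125.00 = £1,000.00.
Then at r₁ with £125.00/mo: n₂ = −ln(1 − r₁·B/P)/ln(1+r₁) ≈ 8.70 → 9 more payments.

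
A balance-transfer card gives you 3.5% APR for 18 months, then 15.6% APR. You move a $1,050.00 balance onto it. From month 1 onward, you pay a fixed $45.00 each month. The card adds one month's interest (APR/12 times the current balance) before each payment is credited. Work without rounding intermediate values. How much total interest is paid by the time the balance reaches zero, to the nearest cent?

$49.69

Promo months 1–18 at r₀ = 3.5%/12 = 0.00291667; months 19+ at r₁ = 15.6%/12 = 0.013.
After month 18: iterate B ← B·(1+r₀) − $45.00 for 18 months → $276.12.
Then at r₁ with $45.00/mo: n₂ = −ln(1 − r₁·B/P)/ln(1+r₁) ≈ 6.44 → 7 more payments.
Total paid = 24·$45.00 + $19.69 = $1,099.69; interest = $1,099.69 − $1,050.00 = $49.69.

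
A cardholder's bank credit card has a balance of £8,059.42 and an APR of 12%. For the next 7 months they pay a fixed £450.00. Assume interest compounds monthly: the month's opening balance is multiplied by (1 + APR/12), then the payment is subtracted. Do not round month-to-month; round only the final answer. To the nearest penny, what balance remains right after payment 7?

£5,394.70

Monthly rate r = 12%/12 = 1% = 0.01.
Each month: B ← B·(1+r) − £450.00.
Month 1: interest £80.59; balance after payment £7,690.01.
Month 2: interest £76.90; balance after payment £7,316.91.
Month 3: interest £73.17; balance after payment £6,940.08.
Month 4: interest £69.40; balance after payment £6,559.48.
Month 5: interest £65.59; balance after payment £6,175.08.
Month 6: interest £61.75; balance after payment £5,786.83.
Month 7: interest £57.87; balance after payment £5,394.70.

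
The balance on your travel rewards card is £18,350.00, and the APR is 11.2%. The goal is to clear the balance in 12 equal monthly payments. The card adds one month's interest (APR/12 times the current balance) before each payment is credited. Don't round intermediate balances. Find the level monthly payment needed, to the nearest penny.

Monthly rate r = 11.2%/12 = 0.933333% = 0.00933333.
Level-payment amortization: P = B₀·r / (1 − (1+r)^(−n)) = 18350.00·0.00933333 / (1 − 1.00933^(−12)).
Denominator 1 − (1+r)^(−12) = 0.105491222.
P = 171.267 / 0.105491222 ≈ 1623.52.

£1,623.52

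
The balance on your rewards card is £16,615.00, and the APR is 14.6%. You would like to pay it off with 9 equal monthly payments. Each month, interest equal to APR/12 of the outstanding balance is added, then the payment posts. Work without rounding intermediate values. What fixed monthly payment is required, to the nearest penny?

Monthly rate r = 14.6%/12 = 1.21667% = 0.0121667.
Level-payment amortization: P = B₀·r / (1 − (1+r)^(−n)) = 16615.00·0.0121667 / (1 − 1.01217^(−9)).
Denominator 1 − (1+r)^(−9) = 0.103125403.
P = 202.149 / 0.103125403 ≈ 1960.23.

£1,960.23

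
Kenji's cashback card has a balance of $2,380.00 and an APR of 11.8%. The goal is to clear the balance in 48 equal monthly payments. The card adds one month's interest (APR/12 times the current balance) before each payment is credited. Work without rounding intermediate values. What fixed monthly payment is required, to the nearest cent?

$62.44

Monthly rate r = 11.8%/12 = 0.983333% = 0.00983333.
Level-payment amortization: P = B₀·r / (1 − (1+r)^(−n)) = 2380.00·0.00983333 / (1 − 1.00983^(−48)).
Denominator 1 − (1+r)^(−48) = 0.374806724.
P = 23.4033 / 0.374806724 ≈ 62.44.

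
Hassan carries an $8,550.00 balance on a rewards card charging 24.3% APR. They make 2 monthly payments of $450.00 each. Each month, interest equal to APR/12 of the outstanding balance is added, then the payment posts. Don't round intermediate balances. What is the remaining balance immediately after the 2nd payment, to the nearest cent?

Monthly rate r = 24.3%/12 = 2.025% = 0.02025.
Each month: B ← B·(1+r) − $450.00.
Month 1: interest $173.14; balance after payment $8,273.14.
Month 2: interest $167.53; balance after payment $7,990.67.

$7,990.67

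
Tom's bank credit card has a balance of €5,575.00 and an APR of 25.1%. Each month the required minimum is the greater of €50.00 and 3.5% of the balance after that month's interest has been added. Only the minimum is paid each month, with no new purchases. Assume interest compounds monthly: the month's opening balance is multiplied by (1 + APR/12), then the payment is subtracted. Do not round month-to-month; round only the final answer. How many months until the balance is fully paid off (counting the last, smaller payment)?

136 months

Monthly rate r = 25.1%/12 = 2.09167% = 0.0209167.
While 3.5% of the post-interest balance exceeds €50.00, each month B ← (B·(1+r))·(1 − 0.035), i.e. B shrinks by the factor (1+r)·0.965 = 0.98518.
This holds for months 1–93. Entering month 94 the balance is €1,391.18; 3.5% of the post-interest balance is now below €50.00, so the flat €50.00 minimum applies from here.
From month 94 a fixed €50.00 at rate r clears €1,391.18 in 43 more payments. Total: 93 + 43 = 136 months.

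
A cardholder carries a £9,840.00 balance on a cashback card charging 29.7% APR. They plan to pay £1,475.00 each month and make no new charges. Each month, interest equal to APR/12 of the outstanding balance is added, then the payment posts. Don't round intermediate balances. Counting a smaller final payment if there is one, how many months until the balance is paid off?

Monthly rate r = 29.7%/12 = 2.475% = 0.02475.
Recurrence: B ← B·(1+r) − £1,475.00.
Month 1: interest £243.54; balance after payment £8,608.54.
Month 2: interest £213.06; balance after payment £7,346.60.
Closed form: n = −ln(1 − rB₀/P)/ln(1+r) = −ln(0.83489)/ln(1.02475) ≈ 7.381, so the balance reaches zero during payment 8.

8 payments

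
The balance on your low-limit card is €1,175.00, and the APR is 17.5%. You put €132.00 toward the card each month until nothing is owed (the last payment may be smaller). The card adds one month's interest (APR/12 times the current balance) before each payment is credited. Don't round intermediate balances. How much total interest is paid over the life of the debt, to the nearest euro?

Monthly rate r = 17.5%/12 = 1.45833% = 0.0145833.
Payoff takes n = ⌈−ln(1 − rB₀/P)/ln(1+r)⌉ = ⌈9.604⌉ = 10 payments; the last is €79.97.
Total paid = 9·€132.00 + €79.97 = €1,267.97.
Total interest = total paid − principal = €1,267.97 − €1,175.00 = €92.97.

€93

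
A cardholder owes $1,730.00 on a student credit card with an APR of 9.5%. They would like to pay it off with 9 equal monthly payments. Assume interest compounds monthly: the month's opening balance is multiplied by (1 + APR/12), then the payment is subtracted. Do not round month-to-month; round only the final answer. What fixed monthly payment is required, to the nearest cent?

Monthly rate r = 9.5%/12 = 0.791667% = 0.00791667.
Level-payment amortization: P = B₀·r / (1 − (1+r)^(−n)) = 1730.00·0.00791667 / (1 − 1.00792^(−9)).
Denominator 1 − (1+r)^(−9) = 0.0685096498.
P = 13.6958 / 0.0685096498 ≈ 199.91.

$199.91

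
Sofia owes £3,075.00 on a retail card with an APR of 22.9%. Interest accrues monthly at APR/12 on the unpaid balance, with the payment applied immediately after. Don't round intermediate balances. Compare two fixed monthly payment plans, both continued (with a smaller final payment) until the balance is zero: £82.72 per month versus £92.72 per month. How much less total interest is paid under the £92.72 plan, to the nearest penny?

£492.76

Monthly rate r = 22.9%/12 = 1.90833% = 0.0190833.
At £82.72/mo: n = ⌈−ln(1 − rB₀/P)/ln(1+r)⌉ = 66 payments (last £31.10); total interest = total paid − £3,075.00 = £2,332.90.
At £92.72/mo: 54 payments (last £0.98); total interest £1,840.14.
Interest saved = £2,332.90 − £1,840.14 = £492.76.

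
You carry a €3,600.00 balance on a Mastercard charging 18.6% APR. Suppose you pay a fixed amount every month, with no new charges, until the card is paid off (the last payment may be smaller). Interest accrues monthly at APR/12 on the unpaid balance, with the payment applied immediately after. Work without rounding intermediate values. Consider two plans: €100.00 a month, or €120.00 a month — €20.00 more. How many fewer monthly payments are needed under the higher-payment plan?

13 fewer payments

Monthly rate r = 18.6%/12 = 1.55% = 0.0155.
At €100.00/mo: n = ⌈−ln(1 − rB₀/P)/ln(1+r)⌉ = 54 payments (last €8.16); total interest = total paid − €3,600.00 = €1,708.16.
At €120.00/mo: 41 payments (last €80.13); total interest €1,280.13.
Payments saved = 54 − 41 = 13.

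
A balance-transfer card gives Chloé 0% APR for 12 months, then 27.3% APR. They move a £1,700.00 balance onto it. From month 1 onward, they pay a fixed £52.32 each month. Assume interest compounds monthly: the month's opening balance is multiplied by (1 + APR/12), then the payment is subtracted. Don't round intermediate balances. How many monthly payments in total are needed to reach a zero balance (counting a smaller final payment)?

Promo months 1–12 at r₀ = 0%/12 = 0; months 13+ at r₁ = 27.3%/12 = 0.02275.
After month 12 (no interest yet): B = £1,700.00 − 12·£52.32 = £1,072.16.
Then at r₁ with £52.32/mo: n₂ = −ln(1 − r₁·B/P)/ln(1+r₁) ≈ 27.91 → 28 more payments.

40 months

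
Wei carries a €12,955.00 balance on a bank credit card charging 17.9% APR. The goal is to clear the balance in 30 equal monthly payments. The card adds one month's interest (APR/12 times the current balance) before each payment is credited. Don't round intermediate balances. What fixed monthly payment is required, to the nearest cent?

€538.80

Monthly rate r = 17.9%/12 = 1.49167% = 0.0149167.
Level-payment amortization: P = B₀·r / (1 − (1+r)^(−n)) = 12955.00·0.0149167 / (1 − 1.01492^(−30)).
Denominator 1 − (1+r)^(−30) = 0.358659794.
P = 193.245 / 0.358659794 ≈ 538.80.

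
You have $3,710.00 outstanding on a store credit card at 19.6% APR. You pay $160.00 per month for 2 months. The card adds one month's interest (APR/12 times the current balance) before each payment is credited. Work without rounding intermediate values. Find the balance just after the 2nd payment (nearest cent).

Monthly rate r = 19.6%/12 = 1.63333% = 0.0163333.
Each month: B ← B·(1+r) − $160.00.
Month 1: interest $60.60; balance after payment $3,610.60.
Month 2: interest $58.97; balance after payment $3,509.57.

$3,509.57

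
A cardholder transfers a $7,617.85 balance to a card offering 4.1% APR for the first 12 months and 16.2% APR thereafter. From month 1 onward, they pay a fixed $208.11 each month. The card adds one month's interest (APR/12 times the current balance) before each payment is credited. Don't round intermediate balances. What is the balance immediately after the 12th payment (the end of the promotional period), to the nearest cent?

$5,391.33

Promo months 1–12 at r₀ = 4.1%/12 = 0.00341667; months 13+ at r₁ = 16.2%/12 = 0.0135.
After month 12: iterate B ← B·(1+r₀) − $208.11 for 12 months → $5,391.33.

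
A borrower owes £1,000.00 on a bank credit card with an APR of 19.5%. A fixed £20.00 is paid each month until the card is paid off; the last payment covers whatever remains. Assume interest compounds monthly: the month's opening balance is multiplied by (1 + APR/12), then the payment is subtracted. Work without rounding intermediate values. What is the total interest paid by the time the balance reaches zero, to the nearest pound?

£1,077

Monthly rate r = 19.5%/12 = 1.625% = 0.01625.
Payoff takes n = ⌈−ln(1 − rB₀/P)/ln(1+r)⌉ = ⌈103.849⌉ = 104 payments; the last is £16.99.
Total paid = 103·£20.00 + £16.99 = £2,076.99.
Total interest = total paid − principal = £2,076.99 − £1,000.00 = £1,076.99.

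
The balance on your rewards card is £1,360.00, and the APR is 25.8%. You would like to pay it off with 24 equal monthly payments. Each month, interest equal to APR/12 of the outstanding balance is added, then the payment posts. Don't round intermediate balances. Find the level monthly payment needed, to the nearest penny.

£73.13

Monthly rate r = 25.8%/12 = 2.15% = 0.0215.
Level-payment amortization: P = B₀·r / (1 − (1+r)^(−n)) = 1360.00·0.0215 / (1 − 1.0215^(−24)).
Denominator 1 − (1+r)^(−24) = 0.399823348.
P = 29.24 / 0.399823348 ≈ 73.13.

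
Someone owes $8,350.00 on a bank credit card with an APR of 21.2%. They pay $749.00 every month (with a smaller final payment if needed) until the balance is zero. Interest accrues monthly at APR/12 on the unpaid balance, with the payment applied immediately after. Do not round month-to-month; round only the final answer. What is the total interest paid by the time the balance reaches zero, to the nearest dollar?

$1,033

Monthly rate r = 21.2%/12 = 1.76667% = 0.0176667.
Payoff takes n = ⌈−ln(1 − rB₀/P)/ln(1+r)⌉ = ⌈12.525⌉ = 13 payments; the last is $394.73.
Total paid = 12·$749.00 + $394.73 = $9,382.73.
Total interest = total paid − principal = $9,382.73 − $8,350.00 = $1,032.73.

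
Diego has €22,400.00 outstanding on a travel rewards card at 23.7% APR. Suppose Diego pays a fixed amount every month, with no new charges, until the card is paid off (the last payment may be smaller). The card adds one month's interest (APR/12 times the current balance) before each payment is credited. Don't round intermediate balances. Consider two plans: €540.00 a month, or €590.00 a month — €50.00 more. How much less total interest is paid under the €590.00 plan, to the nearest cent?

Monthly rate r = 23.7%/12 = 1.975% = 0.01975.
At €540.00/mo: n = ⌈−ln(1 − rB₀/P)/ln(1+r)⌉ = 88 payments (last €255.04); total interest = total paid − €22,400.00 = €24,835.04.
At €590.00/mo: 71 payments (last €501.27); total interest €19,401.27.
Interest saved = €24,835.04 − €19,401.27 = €5,433.77.

€5,433.77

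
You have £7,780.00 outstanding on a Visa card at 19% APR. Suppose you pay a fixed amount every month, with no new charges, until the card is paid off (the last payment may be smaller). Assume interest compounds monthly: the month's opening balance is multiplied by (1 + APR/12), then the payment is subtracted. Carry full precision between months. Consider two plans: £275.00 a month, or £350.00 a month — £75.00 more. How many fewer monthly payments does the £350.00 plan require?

10 fewer payments

Monthly rate r = 19%/12 = 1.58333% = 0.0158333.
At £275.00/mo: n = ⌈−ln(1 − rB₀/P)/ln(1+r)⌉ = 38 payments (last £225.33); total interest = total paid − £7,780.00 = £2,620.33.
At £350.00/mo: 28 payments (last £215.43); total interest £1,885.43.
Payments saved = 38 − 28 = 10.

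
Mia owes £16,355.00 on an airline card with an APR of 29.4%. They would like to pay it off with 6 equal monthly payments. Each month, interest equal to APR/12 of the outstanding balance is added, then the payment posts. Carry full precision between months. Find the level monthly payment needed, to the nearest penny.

Monthly rate r = 29.4%/12 = 2.45% = 0.0245.
Level-payment amortization: P = B₀·r / (1 − (1+r)^(−n)) = 16355.00·0.0245 / (1 − 1.0245^(−6)).
Denominator 1 − (1+r)^(−6) = 0.135175024.
P = 400.697 / 0.135175024 ≈ 2964.29.

£2,964.29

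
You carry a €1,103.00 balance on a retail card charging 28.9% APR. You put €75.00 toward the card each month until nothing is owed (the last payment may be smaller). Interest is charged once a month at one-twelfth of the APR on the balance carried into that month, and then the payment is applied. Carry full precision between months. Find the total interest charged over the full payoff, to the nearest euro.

Monthly rate r = 28.9%/12 = 2.40833% = 0.0240833.
Payoff takes n = ⌈−ln(1 − rB₀/P)/ln(1+r)⌉ = ⌈18.373⌉ = 19 payments; the last is €28.20.
Total paid = 18·€75.00 + €28.20 = €1,378.20.
Total interest = total paid − principal = €1,378.20 − €1,103.00 = €275.20.

€275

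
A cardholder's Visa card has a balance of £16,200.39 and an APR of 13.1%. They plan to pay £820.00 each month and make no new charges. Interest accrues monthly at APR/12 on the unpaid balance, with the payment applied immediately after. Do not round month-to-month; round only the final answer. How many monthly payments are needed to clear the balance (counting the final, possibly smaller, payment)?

Monthly rate r = 13.1%/12 = 1.09167% = 0.0109167.
Recurrence: B ← B·(1+r) − £820.00.
Month 1: interest £176.85; balance after payment £15,557.24.
Month 2: interest £169.83; balance after payment £14,907.08.
Closed form: n = −ln(1 − rB₀/P)/ln(1+r) = −ln(0.78432)/ln(1.01092) ≈ 22.375, so the balance reaches zero during payment 23.

23 payments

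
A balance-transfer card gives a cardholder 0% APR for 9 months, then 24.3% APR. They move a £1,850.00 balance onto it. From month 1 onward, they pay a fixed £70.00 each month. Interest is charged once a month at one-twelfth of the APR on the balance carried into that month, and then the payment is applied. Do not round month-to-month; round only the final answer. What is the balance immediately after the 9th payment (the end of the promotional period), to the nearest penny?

£1,220.00

Promo months 1–9 at r₀ = 0%/12 = 0; months 10+ at r₁ = 24.3%/12 = 0.02025.
After month 9 (no interest yet): B = £1,850.00 − 9·£70.00 = £1,220.00.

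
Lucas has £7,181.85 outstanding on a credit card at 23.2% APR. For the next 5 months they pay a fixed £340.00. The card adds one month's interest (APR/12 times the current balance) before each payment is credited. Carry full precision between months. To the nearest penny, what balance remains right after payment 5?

Monthly rate r = 23.2%/12 = 1.93333% = 0.0193333.
Each month: B ← B·(1+r) − £340.00.
Month 1: interest £138.85; balance after payment £6,980.70.
Month 2: interest £134.96; balance after payment £6,775.66.
Month 3: interest £131.00; balance after payment £6,566.66.
Month 4: interest £126.96; balance after payment £6,353.61.
Month 5: interest £122.84; balance after payment £6,136.45.

£6,136.45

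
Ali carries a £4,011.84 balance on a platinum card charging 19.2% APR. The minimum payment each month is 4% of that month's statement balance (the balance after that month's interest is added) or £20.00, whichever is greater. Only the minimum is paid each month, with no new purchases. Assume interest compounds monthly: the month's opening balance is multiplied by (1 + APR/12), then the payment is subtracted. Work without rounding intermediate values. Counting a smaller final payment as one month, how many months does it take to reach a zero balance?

116 months

Monthly rate r = 19.2%/12 = 1.6% = 0.016.
While 4% of the post-interest balance exceeds £20.00, each month B ← (B·(1+r))·(1 − 0.04), i.e. B shrinks by the factor (1+r)·0.96 = 0.97536.
This holds for months 1–85. Entering month 86 the balance is £481.24; 4% of the post-interest balance is now below £20.00, so the flat £20.00 minimum applies from here.
From month 86 a fixed £20.00 at rate r clears £481.24 in 31 more payments. Total: 85 + 31 = 116 months.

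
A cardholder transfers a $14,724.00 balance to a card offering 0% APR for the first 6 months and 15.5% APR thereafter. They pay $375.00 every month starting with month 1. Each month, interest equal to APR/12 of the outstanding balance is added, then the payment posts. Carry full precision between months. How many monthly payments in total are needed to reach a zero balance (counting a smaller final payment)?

Promo months 1–6 at r₀ = 0%/12 = 0; months 7+ at r₁ = 15.5%/12 = 0.0129167.
After month 6 (no interest yet): B = $14,724.00 − 6·$375.00 = $12,474.00.
Then at r₁ with $375.00/mo: n₂ = −ln(1 − r₁·B/P)/ln(1+r₁) ≈ 43.75 → 44 more payments.

50 payments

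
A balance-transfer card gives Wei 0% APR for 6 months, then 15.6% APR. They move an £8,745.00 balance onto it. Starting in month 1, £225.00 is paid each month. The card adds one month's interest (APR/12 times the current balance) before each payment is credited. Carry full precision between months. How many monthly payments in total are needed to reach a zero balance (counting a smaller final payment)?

Promo months 1–6 at r₀ = 0%/12 = 0; months 7+ at r₁ = 15.6%/12 = 0.013.
After month 6 (no interest yet): B = £8,745.00 − 6·£225.00 = £7,395.00.
Then at r₁ with £225.00/mo: n₂ = −ln(1 − r₁·B/P)/ln(1+r₁) ≈ 43.15 → 44 more payments.

50 payments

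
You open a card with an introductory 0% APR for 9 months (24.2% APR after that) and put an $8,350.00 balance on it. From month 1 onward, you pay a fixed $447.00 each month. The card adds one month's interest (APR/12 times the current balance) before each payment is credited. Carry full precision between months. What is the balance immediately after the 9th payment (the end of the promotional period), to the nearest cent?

Promo months 1–9 at r₀ = 0%/12 = 0; months 10+ at r₁ = 24.2%/12 = 0.0201667.
After month 9 (no interest yet): B = $8,350.00 − 9·$447.00 = $4,327.00.

$4,327.00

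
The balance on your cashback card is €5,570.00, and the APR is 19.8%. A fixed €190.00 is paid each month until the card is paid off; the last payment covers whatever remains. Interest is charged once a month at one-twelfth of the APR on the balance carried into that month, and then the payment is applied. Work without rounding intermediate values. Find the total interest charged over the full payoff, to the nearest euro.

Monthly rate r = 19.8%/12 = 1.65% = 0.0165.
Payoff takes n = ⌈−ln(1 − rB₀/P)/ln(1+r)⌉ = ⌈40.396⌉ = 41 payments; the last is €75.53.
Total paid = 40·€190.00 + €75.53 = €7,675.53.
Total interest = total paid − principal = €7,675.53 − €5,570.00 = €2,105.53.

€2,106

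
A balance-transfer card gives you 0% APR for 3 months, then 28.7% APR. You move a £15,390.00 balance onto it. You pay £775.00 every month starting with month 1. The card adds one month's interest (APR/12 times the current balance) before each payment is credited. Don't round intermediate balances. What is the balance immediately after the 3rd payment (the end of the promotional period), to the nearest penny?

£13,065.00

Promo months 1–3 at r₀ = 0%/12 = 0; months 4+ at r₁ = 28.7%/12 = 0.0239167.
After month 3 (no interest yet): B = £15,390.00 − 3·£775.00 = £13,065.00.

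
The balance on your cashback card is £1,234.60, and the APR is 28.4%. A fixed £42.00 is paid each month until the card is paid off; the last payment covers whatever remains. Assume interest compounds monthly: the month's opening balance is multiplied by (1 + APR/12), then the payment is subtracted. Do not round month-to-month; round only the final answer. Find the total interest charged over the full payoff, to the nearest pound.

£902

Monthly rate r = 28.4%/12 = 2.36667% = 0.0236667.
Payoff takes n = ⌈−ln(1 − rB₀/P)/ln(1+r)⌉ = ⌈50.862⌉ = 51 payments; the last is £36.24.
Total paid = 50·£42.00 + £36.24 = £2,136.24.
Total interest = total paid − principal = £2,136.24 − £1,234.60 = £901.64.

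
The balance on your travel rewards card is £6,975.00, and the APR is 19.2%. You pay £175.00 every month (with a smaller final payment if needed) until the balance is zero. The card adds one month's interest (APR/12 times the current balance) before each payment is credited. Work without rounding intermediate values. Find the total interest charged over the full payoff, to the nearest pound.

£4,219

Monthly rate r = 19.2%/12 = 1.6% = 0.016.
Payoff takes n = ⌈−ln(1 − rB₀/P)/ln(1+r)⌉ = ⌈63.964⌉ = 64 payments; the last is £168.74.
Total paid = 63·£175.00 + £168.74 = £11,193.74.
Total interest = total paid − principal = £11,193.74 − £6,975.00 = £4,218.74.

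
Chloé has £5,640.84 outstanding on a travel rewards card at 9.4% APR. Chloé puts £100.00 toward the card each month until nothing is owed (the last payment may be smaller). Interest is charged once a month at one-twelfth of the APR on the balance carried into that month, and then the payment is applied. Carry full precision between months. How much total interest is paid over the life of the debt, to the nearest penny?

£1,832.90

Monthly rate r = 9.4%/12 = 0.783333% = 0.00783333.
Payoff takes n = ⌈−ln(1 − rB₀/P)/ln(1+r)⌉ = ⌈74.737⌉ = 75 payments; the last is £73.74.
Total paid = 74·£100.00 + £73.74 = £7,473.74.
Total interest = total paid − principal = £7,473.74 − £5,640.84 = £1,832.90.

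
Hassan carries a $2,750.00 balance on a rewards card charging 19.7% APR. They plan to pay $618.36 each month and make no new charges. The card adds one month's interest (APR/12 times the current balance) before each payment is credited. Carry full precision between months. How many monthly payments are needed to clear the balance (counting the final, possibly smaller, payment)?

Monthly rate r = 19.7%/12 = 1.64167% = 0.0164167.
Recurrence: B ← B·(1+r) − $618.36.
Month 1: interest $45.15; balance after payment $2,176.79.
Month 2: interest $35.74; balance after payment $1,594.16.
Month 3: interest $26.17; balance after payment $1,001.97.
Month 4: interest $16.45; balance after payment $400.06.
Month 5: interest $6.57; balance after payment $0.00.

5 months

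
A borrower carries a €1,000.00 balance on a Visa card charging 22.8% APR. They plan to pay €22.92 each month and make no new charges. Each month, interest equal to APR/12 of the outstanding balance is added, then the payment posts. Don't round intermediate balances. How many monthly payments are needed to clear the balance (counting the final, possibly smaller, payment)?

Monthly rate r = 22.8%/12 = 1.9% = 0.019.
Recurrence: B ← B·(1+r) − €22.92.
Month 1: interest €19.00; balance after payment €996.08.
Month 2: interest €18.93; balance after payment €992.09.
Closed form: n = −ln(1 − rB₀/P)/ln(1+r) = −ln(0.17103)/ln(1.019) ≈ 93.823, so the balance reaches zero during payment 94.

94 months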